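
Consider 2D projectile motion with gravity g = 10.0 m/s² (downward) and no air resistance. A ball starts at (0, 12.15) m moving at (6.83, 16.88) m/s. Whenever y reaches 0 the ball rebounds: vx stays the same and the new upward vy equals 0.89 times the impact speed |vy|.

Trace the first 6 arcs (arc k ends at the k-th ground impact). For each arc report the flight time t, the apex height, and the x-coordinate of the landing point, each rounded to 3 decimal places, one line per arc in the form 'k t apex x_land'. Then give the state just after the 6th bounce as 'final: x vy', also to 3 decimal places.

1 3.986 26.397 27.222
2 4.090 20.909 55.156
3 3.640 16.562 80.017
4 3.240 13.119 102.144
5 2.883 10.391 121.836
6 2.566 8.231 139.362
final: 139.362 11.419

Arc 1: start y=12.150, vy=16.880 → t=3.986, apex=26.397, x_land=27.222, impact vy=-22.977
  bounce: vy ← 0.89·22.977 = 20.449
Arc 2: start y=0.000, vy=20.449 → t=4.090, apex=20.909, x_land=55.156, impact vy=-20.449
  bounce: vy ← 0.89·20.449 = 18.200
Arc 3: start y=0.000, vy=18.200 → t=3.640, apex=16.562, x_land=80.017, impact vy=-18.200
  bounce: vy ← 0.89·18.200 = 16.198
Arc 4: start y=0.000, vy=16.198 → t=3.240, apex=13.119, x_land=102.144, impact vy=-16.198
  bounce: vy ← 0.89·16.198 = 14.416
Arc 5: start y=0.000, vy=14.416 → t=2.883, apex=10.391, x_land=121.836, impact vy=-14.416
  bounce: vy ← 0.89·14.416 = 12.830
Arc 6: start y=0.000, vy=12.830 → t=2.566, apex=8.231, x_land=139.362, impact vy=-12.830
  bounce: vy ← 0.89·12.830 = 11.419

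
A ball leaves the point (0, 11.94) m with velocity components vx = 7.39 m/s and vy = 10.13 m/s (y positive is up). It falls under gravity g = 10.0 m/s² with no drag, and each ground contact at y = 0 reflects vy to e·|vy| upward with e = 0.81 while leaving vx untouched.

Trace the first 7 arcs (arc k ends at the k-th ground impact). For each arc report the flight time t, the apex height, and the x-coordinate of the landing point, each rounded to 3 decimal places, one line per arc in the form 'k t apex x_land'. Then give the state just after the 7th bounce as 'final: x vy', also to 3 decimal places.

1 2.861 17.071 21.141
2 2.993 11.200 43.262
3 2.425 7.348 61.180
4 1.964 4.821 75.693
5 1.591 3.163 87.449
6 1.289 2.075 96.971
7 1.044 1.362 104.684
final: 104.684 4.227

Arc 1: start y=11.940, vy=10.130 → t=2.861, apex=17.071, x_land=21.141, impact vy=-18.477
  bounce: vy ← 0.81·18.477 = 14.967
Arc 2: start y=0.000, vy=14.967 → t=2.993, apex=11.200, x_land=43.262, impact vy=-14.967
  bounce: vy ← 0.81·14.967 = 12.123
Arc 3: start y=0.000, vy=12.123 → t=2.425, apex=7.348, x_land=61.180, impact vy=-12.123
  bounce: vy ← 0.81·12.123 = 9.820
Arc 4: start y=0.000, vy=9.820 → t=1.964, apex=4.821, x_land=75.693, impact vy=-9.820
  bounce: vy ← 0.81·9.820 = 7.954
Arc 5: start y=0.000, vy=7.954 → t=1.591, apex=3.163, x_land=87.449, impact vy=-7.954
  bounce: vy ← 0.81·7.954 = 6.443
Arc 6: start y=0.000, vy=6.443 → t=1.289, apex=2.075, x_land=96.971, impact vy=-6.443
  bounce: vy ← 0.81·6.443 = 5.219
Arc 7: start y=0.000, vy=5.219 → t=1.044, apex=1.362, x_land=104.684, impact vy=-5.219
  bounce: vy ← 0.81·5.219 = 4.227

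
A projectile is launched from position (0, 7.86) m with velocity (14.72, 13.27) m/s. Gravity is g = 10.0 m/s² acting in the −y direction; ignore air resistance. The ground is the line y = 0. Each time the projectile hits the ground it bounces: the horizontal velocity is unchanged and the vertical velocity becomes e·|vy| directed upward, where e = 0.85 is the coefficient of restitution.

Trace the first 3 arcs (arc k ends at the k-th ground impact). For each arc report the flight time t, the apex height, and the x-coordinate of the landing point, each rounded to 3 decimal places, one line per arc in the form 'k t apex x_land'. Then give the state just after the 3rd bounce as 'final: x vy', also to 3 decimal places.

1 3.153 16.665 46.407
2 3.104 12.040 92.091
3 2.638 8.699 130.923
final: 130.923 11.212

Arc 1: start y=7.860, vy=13.270 → t=3.153, apex=16.665, x_land=46.407, impact vy=-18.256
  bounce: vy ← 0.85·18.256 = 15.518
Arc 2: start y=0.000, vy=15.518 → t=3.104, apex=12.040, x_land=92.091, impact vy=-15.518
  bounce: vy ← 0.85·15.518 = 13.190
Arc 3: start y=0.000, vy=13.190 → t=2.638, apex=8.699, x_land=130.923, impact vy=-13.190
  bounce: vy ← 0.85·13.190 = 11.212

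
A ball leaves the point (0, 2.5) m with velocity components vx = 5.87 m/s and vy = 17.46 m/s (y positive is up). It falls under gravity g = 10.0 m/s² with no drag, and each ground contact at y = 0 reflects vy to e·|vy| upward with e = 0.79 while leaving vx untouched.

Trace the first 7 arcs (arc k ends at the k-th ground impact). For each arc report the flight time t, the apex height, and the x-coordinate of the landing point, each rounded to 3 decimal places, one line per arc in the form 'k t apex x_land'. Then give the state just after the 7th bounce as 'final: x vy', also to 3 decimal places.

1 3.630 17.743 21.307
2 2.976 11.073 38.778
3 2.351 6.911 52.580
4 1.858 4.313 63.483
5 1.467 2.692 72.097
6 1.159 1.680 78.902
7 0.916 1.048 84.278
final: 84.278 3.618

Arc 1: start y=2.500, vy=17.460 → t=3.630, apex=17.743, x_land=21.307, impact vy=-18.838
  bounce: vy ← 0.79·18.838 = 14.882
Arc 2: start y=0.000, vy=14.882 → t=2.976, apex=11.073, x_land=38.778, impact vy=-14.882
  bounce: vy ← 0.79·14.882 = 11.756
Arc 3: start y=0.000, vy=11.756 → t=2.351, apex=6.911, x_land=52.580, impact vy=-11.756
  bounce: vy ← 0.79·11.756 = 9.288
Arc 4: start y=0.000, vy=9.288 → t=1.858, apex=4.313, x_land=63.483, impact vy=-9.288
  bounce: vy ← 0.79·9.288 = 7.337
Arc 5: start y=0.000, vy=7.337 → t=1.467, apex=2.692, x_land=72.097, impact vy=-7.337
  bounce: vy ← 0.79·7.337 = 5.796
Arc 6: start y=0.000, vy=5.796 → t=1.159, apex=1.680, x_land=78.902, impact vy=-5.796
  bounce: vy ← 0.79·5.796 = 4.579
Arc 7: start y=0.000, vy=4.579 → t=0.916, apex=1.048, x_land=84.278, impact vy=-4.579
  bounce: vy ← 0.79·4.579 = 3.618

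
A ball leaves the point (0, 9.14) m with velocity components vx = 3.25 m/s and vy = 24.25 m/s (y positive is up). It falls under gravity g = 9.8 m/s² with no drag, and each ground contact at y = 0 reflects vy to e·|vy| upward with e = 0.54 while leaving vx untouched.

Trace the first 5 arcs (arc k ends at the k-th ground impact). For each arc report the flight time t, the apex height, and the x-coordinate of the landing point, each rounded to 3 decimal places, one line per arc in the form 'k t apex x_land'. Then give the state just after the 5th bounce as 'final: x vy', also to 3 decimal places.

1 5.301 39.143 17.228
2 3.052 11.414 27.148
3 1.648 3.328 32.506
4 0.890 0.971 35.398
5 0.481 0.283 36.960
final: 36.960 1.272

Arc 1: start y=9.140, vy=24.250 → t=5.301, apex=39.143, x_land=17.228, impact vy=-27.698
  bounce: vy ← 0.54·27.698 = 14.957
Arc 2: start y=0.000, vy=14.957 → t=3.052, apex=11.414, x_land=27.148, impact vy=-14.957
  bounce: vy ← 0.54·14.957 = 8.077
Arc 3: start y=0.000, vy=8.077 → t=1.648, apex=3.328, x_land=32.506, impact vy=-8.077
  bounce: vy ← 0.54·8.077 = 4.362
Arc 4: start y=0.000, vy=4.362 → t=0.890, apex=0.971, x_land=35.398, impact vy=-4.362
  bounce: vy ← 0.54·4.362 = 2.355
Arc 5: start y=0.000, vy=2.355 → t=0.481, apex=0.283, x_land=36.960, impact vy=-2.355
  bounce: vy ← 0.54·2.355 = 1.272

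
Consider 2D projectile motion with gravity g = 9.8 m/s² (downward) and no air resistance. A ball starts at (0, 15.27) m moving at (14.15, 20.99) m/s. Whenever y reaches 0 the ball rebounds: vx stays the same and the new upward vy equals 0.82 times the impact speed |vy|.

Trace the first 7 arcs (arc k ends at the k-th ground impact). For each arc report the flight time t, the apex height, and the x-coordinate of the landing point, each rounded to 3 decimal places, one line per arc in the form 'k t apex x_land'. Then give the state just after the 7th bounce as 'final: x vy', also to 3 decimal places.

1 4.917 37.749 69.581
2 4.552 25.382 133.991
3 3.733 17.067 186.807
4 3.061 11.476 230.117
5 2.510 7.716 265.630
6 2.058 5.188 294.751
7 1.688 3.489 318.630
final: 318.630 6.781

Arc 1: start y=15.270, vy=20.990 → t=4.917, apex=37.749, x_land=69.581, impact vy=-27.201
  bounce: vy ← 0.82·27.201 = 22.304
Arc 2: start y=0.000, vy=22.304 → t=4.552, apex=25.382, x_land=133.991, impact vy=-22.304
  bounce: vy ← 0.82·22.304 = 18.290
Arc 3: start y=0.000, vy=18.290 → t=3.733, apex=17.067, x_land=186.807, impact vy=-18.290
  bounce: vy ← 0.82·18.290 = 14.998
Arc 4: start y=0.000, vy=14.998 → t=3.061, apex=11.476, x_land=230.117, impact vy=-14.998
  bounce: vy ← 0.82·14.998 = 12.298
Arc 5: start y=0.000, vy=12.298 → t=2.510, apex=7.716, x_land=265.630, impact vy=-12.298
  bounce: vy ← 0.82·12.298 = 10.084
Arc 6: start y=0.000, vy=10.084 → t=2.058, apex=5.188, x_land=294.751, impact vy=-10.084
  bounce: vy ← 0.82·10.084 = 8.269
Arc 7: start y=0.000, vy=8.269 → t=1.688, apex=3.489, x_land=318.630, impact vy=-8.269
  bounce: vy ← 0.82·8.269 = 6.781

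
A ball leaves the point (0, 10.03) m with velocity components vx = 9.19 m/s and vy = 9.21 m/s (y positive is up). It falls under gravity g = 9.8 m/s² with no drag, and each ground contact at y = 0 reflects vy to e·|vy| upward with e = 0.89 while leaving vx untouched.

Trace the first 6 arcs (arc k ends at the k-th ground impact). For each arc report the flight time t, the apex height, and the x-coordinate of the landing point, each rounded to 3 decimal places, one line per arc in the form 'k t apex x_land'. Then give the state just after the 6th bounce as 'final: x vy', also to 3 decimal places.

1 2.652 14.358 24.368
2 3.047 11.373 52.369
3 2.712 9.008 77.291
4 2.413 7.136 99.471
5 2.148 5.652 119.211
6 1.912 4.477 136.780
final: 136.780 8.337

Arc 1: start y=10.030, vy=9.210 → t=2.652, apex=14.358, x_land=24.368, impact vy=-16.775
  bounce: vy ← 0.89·16.775 = 14.930
Arc 2: start y=0.000, vy=14.930 → t=3.047, apex=11.373, x_land=52.369, impact vy=-14.930
  bounce: vy ← 0.89·14.930 = 13.288
Arc 3: start y=0.000, vy=13.288 → t=2.712, apex=9.008, x_land=77.291, impact vy=-13.288
  bounce: vy ← 0.89·13.288 = 11.826
Arc 4: start y=0.000, vy=11.826 → t=2.413, apex=7.136, x_land=99.471, impact vy=-11.826
  bounce: vy ← 0.89·11.826 = 10.525
Arc 5: start y=0.000, vy=10.525 → t=2.148, apex=5.652, x_land=119.211, impact vy=-10.525
  bounce: vy ← 0.89·10.525 = 9.367
Arc 6: start y=0.000, vy=9.367 → t=1.912, apex=4.477, x_land=136.780, impact vy=-9.367
  bounce: vy ← 0.89·9.367 = 8.337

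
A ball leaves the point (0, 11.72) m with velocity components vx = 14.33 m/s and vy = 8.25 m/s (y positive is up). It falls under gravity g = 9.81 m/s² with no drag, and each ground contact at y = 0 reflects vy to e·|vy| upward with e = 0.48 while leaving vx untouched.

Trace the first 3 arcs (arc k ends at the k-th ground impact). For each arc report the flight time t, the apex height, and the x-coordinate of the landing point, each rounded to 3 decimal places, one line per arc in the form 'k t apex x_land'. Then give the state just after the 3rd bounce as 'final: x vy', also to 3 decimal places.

Arc 1: start y=11.720, vy=8.250 → t=2.601, apex=15.189, x_land=37.268, impact vy=-17.263
  bounce: vy ← 0.48·17.263 = 8.286
Arc 2: start y=0.000, vy=8.286 → t=1.689, apex=3.500, x_land=61.476, impact vy=-8.286
  bounce: vy ← 0.48·8.286 = 3.977
Arc 3: start y=0.000, vy=3.977 → t=0.811, apex=0.806, x_land=73.096, impact vy=-3.977
  bounce: vy ← 0.48·3.977 = 1.909

1 2.601 15.189 37.268
2 1.689 3.500 61.476
3 0.811 0.806 73.096
final: 73.096 1.909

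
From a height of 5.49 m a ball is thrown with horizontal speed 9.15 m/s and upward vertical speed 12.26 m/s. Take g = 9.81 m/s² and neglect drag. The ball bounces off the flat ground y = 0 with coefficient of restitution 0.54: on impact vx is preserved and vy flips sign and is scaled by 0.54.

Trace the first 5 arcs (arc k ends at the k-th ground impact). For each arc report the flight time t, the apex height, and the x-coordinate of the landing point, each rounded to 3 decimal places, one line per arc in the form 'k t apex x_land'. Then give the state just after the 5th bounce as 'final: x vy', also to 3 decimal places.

Arc 1: start y=5.490, vy=12.260 → t=2.887, apex=13.151, x_land=26.418, impact vy=-16.063
  bounce: vy ← 0.54·16.063 = 8.674
Arc 2: start y=0.000, vy=8.674 → t=1.768, apex=3.835, x_land=42.598, impact vy=-8.674
  bounce: vy ← 0.54·8.674 = 4.684
Arc 3: start y=0.000, vy=4.684 → t=0.955, apex=1.118, x_land=51.336, impact vy=-4.684
  bounce: vy ← 0.54·4.684 = 2.529
Arc 4: start y=0.000, vy=2.529 → t=0.516, apex=0.326, x_land=56.055, impact vy=-2.529
  bounce: vy ← 0.54·2.529 = 1.366
Arc 5: start y=0.000, vy=1.366 → t=0.278, apex=0.095, x_land=58.602, impact vy=-1.366
  bounce: vy ← 0.54·1.366 = 0.738

1 2.887 13.151 26.418
2 1.768 3.835 42.598
3 0.955 1.118 51.336
4 0.516 0.326 56.055
5 0.278 0.095 58.602
final: 58.602 0.738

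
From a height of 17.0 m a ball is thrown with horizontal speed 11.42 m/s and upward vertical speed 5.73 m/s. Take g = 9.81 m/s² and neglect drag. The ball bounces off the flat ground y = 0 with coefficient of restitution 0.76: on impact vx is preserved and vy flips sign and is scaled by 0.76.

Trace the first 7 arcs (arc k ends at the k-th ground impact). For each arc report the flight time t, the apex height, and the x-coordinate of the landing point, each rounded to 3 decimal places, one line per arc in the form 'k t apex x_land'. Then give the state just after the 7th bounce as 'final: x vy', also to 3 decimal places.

Arc 1: start y=17.000, vy=5.730 → t=2.535, apex=18.673, x_land=28.953, impact vy=-19.141
  bounce: vy ← 0.76·19.141 = 14.547
Arc 2: start y=0.000, vy=14.547 → t=2.966, apex=10.786, x_land=62.822, impact vy=-14.547
  bounce: vy ← 0.76·14.547 = 11.056
Arc 3: start y=0.000, vy=11.056 → t=2.254, apex=6.230, x_land=88.562, impact vy=-11.056
  bounce: vy ← 0.76·11.056 = 8.402
Arc 4: start y=0.000, vy=8.402 → t=1.713, apex=3.598, x_land=108.125, impact vy=-8.402
  bounce: vy ← 0.76·8.402 = 6.386
Arc 5: start y=0.000, vy=6.386 → t=1.302, apex=2.078, x_land=122.992, impact vy=-6.386
  bounce: vy ← 0.76·6.386 = 4.853
Arc 6: start y=0.000, vy=4.853 → t=0.989, apex=1.200, x_land=134.292, impact vy=-4.853
  bounce: vy ← 0.76·4.853 = 3.688
Arc 7: start y=0.000, vy=3.688 → t=0.752, apex=0.693, x_land=142.879, impact vy=-3.688
  bounce: vy ← 0.76·3.688 = 2.803

1 2.535 18.673 28.953
2 2.966 10.786 62.822
3 2.254 6.230 88.562
4 1.713 3.598 108.125
5 1.302 2.078 122.992
6 0.989 1.200 134.292
7 0.752 0.693 142.879
final: 142.879 2.803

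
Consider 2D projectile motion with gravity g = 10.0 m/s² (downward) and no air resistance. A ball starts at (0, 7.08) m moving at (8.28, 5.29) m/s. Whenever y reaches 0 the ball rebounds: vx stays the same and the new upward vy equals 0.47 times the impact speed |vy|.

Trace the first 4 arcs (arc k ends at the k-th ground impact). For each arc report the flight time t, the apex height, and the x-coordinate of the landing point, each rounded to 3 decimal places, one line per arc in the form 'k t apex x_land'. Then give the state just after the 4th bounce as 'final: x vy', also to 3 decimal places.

Arc 1: start y=7.080, vy=5.290 → t=1.831, apex=8.479, x_land=15.163, impact vy=-13.022
  bounce: vy ← 0.47·13.022 = 6.121
Arc 2: start y=0.000, vy=6.121 → t=1.224, apex=1.873, x_land=25.298, impact vy=-6.121
  bounce: vy ← 0.47·6.121 = 2.877
Arc 3: start y=0.000, vy=2.877 → t=0.575, apex=0.414, x_land=30.062, impact vy=-2.877
  bounce: vy ← 0.47·2.877 = 1.352
Arc 4: start y=0.000, vy=1.352 → t=0.270, apex=0.091, x_land=32.301, impact vy=-1.352
  bounce: vy ← 0.47·1.352 = 0.635

1 1.831 8.479 15.163
2 1.224 1.873 25.298
3 0.575 0.414 30.062
4 0.270 0.091 32.301
final: 32.301 0.635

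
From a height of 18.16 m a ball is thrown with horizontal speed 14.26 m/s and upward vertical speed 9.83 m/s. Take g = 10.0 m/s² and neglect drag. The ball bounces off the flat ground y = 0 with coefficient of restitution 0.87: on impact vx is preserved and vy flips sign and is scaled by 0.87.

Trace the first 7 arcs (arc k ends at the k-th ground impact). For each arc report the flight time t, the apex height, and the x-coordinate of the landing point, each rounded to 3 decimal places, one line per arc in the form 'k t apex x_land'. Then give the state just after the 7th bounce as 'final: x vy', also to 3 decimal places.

1 3.127 22.991 44.596
2 3.731 17.402 97.803
3 3.246 13.172 144.093
4 2.824 9.970 184.365
5 2.457 7.546 219.402
6 2.138 5.712 249.884
7 1.860 4.323 276.403
final: 276.403 8.090

Arc 1: start y=18.160, vy=9.830 → t=3.127, apex=22.991, x_land=44.596, impact vy=-21.444
  bounce: vy ← 0.87·21.444 = 18.656
Arc 2: start y=0.000, vy=18.656 → t=3.731, apex=17.402, x_land=97.803, impact vy=-18.656
  bounce: vy ← 0.87·18.656 = 16.231
Arc 3: start y=0.000, vy=16.231 → t=3.246, apex=13.172, x_land=144.093, impact vy=-16.231
  bounce: vy ← 0.87·16.231 = 14.121
Arc 4: start y=0.000, vy=14.121 → t=2.824, apex=9.970, x_land=184.365, impact vy=-14.121
  bounce: vy ← 0.87·14.121 = 12.285
Arc 5: start y=0.000, vy=12.285 → t=2.457, apex=7.546, x_land=219.402, impact vy=-12.285
  bounce: vy ← 0.87·12.285 = 10.688
Arc 6: start y=0.000, vy=10.688 → t=2.138, apex=5.712, x_land=249.884, impact vy=-10.688
  bounce: vy ← 0.87·10.688 = 9.299
Arc 7: start y=0.000, vy=9.299 → t=1.860, apex=4.323, x_land=276.403, impact vy=-9.299
  bounce: vy ← 0.87·9.299 = 8.090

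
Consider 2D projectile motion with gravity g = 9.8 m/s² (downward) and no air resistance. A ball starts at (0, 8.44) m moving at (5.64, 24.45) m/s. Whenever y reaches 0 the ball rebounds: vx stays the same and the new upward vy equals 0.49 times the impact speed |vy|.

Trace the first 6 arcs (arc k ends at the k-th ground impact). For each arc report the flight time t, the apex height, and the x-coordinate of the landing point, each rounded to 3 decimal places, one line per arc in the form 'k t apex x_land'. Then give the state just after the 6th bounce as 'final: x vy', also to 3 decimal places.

1 5.314 38.940 29.971
2 2.763 9.350 45.552
3 1.354 2.245 53.187
4 0.663 0.539 56.928
5 0.325 0.129 58.761
6 0.159 0.031 59.659
final: 59.659 0.382

Arc 1: start y=8.440, vy=24.450 → t=5.314, apex=38.940, x_land=29.971, impact vy=-27.627
  bounce: vy ← 0.49·27.627 = 13.537
Arc 2: start y=0.000, vy=13.537 → t=2.763, apex=9.350, x_land=45.552, impact vy=-13.537
  bounce: vy ← 0.49·13.537 = 6.633
Arc 3: start y=0.000, vy=6.633 → t=1.354, apex=2.245, x_land=53.187, impact vy=-6.633
  bounce: vy ← 0.49·6.633 = 3.250
Arc 4: start y=0.000, vy=3.250 → t=0.663, apex=0.539, x_land=56.928, impact vy=-3.250
  bounce: vy ← 0.49·3.250 = 1.593
Arc 5: start y=0.000, vy=1.593 → t=0.325, apex=0.129, x_land=58.761, impact vy=-1.593
  bounce: vy ← 0.49·1.593 = 0.780
Arc 6: start y=0.000, vy=0.780 → t=0.159, apex=0.031, x_land=59.659, impact vy=-0.780
  bounce: vy ← 0.49·0.780 = 0.382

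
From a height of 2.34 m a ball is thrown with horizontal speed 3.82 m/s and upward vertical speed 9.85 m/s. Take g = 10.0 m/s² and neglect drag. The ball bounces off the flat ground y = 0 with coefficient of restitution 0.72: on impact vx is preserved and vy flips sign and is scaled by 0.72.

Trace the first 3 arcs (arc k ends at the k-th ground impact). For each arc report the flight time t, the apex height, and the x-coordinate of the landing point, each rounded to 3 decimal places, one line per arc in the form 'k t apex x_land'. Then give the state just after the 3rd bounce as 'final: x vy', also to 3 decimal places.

1 2.184 7.191 8.344
2 1.727 3.728 14.941
3 1.243 1.933 19.691
final: 19.691 4.476

Arc 1: start y=2.340, vy=9.850 → t=2.184, apex=7.191, x_land=8.344, impact vy=-11.993
  bounce: vy ← 0.72·11.993 = 8.635
Arc 2: start y=0.000, vy=8.635 → t=1.727, apex=3.728, x_land=14.941, impact vy=-8.635
  bounce: vy ← 0.72·8.635 = 6.217
Arc 3: start y=0.000, vy=6.217 → t=1.243, apex=1.933, x_land=19.691, impact vy=-6.217
  bounce: vy ← 0.72·6.217 = 4.476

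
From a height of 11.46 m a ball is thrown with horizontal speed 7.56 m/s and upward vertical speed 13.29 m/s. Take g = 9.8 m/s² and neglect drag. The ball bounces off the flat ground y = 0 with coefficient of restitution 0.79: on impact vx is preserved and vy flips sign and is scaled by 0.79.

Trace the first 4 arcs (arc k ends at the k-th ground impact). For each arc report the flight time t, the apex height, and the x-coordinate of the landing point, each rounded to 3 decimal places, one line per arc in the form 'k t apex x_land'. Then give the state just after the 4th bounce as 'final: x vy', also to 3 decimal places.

1 3.400 20.471 25.705
2 3.229 12.776 50.120
3 2.551 7.974 69.407
4 2.016 4.976 84.645
final: 84.645 7.802

Arc 1: start y=11.460, vy=13.290 → t=3.400, apex=20.471, x_land=25.705, impact vy=-20.031
  bounce: vy ← 0.79·20.031 = 15.824
Arc 2: start y=0.000, vy=15.824 → t=3.229, apex=12.776, x_land=50.120, impact vy=-15.824
  bounce: vy ← 0.79·15.824 = 12.501
Arc 3: start y=0.000, vy=12.501 → t=2.551, apex=7.974, x_land=69.407, impact vy=-12.501
  bounce: vy ← 0.79·12.501 = 9.876
Arc 4: start y=0.000, vy=9.876 → t=2.016, apex=4.976, x_land=84.645, impact vy=-9.876
  bounce: vy ← 0.79·9.876 = 7.802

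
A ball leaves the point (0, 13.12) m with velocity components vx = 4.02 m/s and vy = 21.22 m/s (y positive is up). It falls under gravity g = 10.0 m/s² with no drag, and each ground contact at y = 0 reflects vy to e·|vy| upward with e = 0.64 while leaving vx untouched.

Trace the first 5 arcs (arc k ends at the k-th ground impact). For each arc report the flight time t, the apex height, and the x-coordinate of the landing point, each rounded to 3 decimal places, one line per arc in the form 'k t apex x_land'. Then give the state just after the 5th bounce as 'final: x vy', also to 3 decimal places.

1 4.792 35.634 19.262
2 3.417 14.596 32.999
3 2.187 5.978 41.791
4 1.400 2.449 47.417
5 0.896 1.003 51.018
final: 51.018 2.866

Arc 1: start y=13.120, vy=21.220 → t=4.792, apex=35.634, x_land=19.262, impact vy=-26.696
  bounce: vy ← 0.64·26.696 = 17.086
Arc 2: start y=0.000, vy=17.086 → t=3.417, apex=14.596, x_land=32.999, impact vy=-17.086
  bounce: vy ← 0.64·17.086 = 10.935
Arc 3: start y=0.000, vy=10.935 → t=2.187, apex=5.978, x_land=41.791, impact vy=-10.935
  bounce: vy ← 0.64·10.935 = 6.998
Arc 4: start y=0.000, vy=6.998 → t=1.400, apex=2.449, x_land=47.417, impact vy=-6.998
  bounce: vy ← 0.64·6.998 = 4.479
Arc 5: start y=0.000, vy=4.479 → t=0.896, apex=1.003, x_land=51.018, impact vy=-4.479
  bounce: vy ← 0.64·4.479 = 2.866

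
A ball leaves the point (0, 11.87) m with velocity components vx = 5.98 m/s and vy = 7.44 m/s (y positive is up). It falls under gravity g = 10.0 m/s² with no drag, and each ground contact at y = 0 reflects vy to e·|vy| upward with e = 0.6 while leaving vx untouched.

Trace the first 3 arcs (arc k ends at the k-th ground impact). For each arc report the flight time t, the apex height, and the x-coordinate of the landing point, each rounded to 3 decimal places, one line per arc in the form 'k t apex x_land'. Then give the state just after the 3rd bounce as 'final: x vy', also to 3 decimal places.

1 2.455 14.638 14.681
2 2.053 5.270 26.959
3 1.232 1.897 34.326
final: 34.326 3.696

Arc 1: start y=11.870, vy=7.440 → t=2.455, apex=14.638, x_land=14.681, impact vy=-17.110
  bounce: vy ← 0.6·17.110 = 10.266
Arc 2: start y=0.000, vy=10.266 → t=2.053, apex=5.270, x_land=26.959, impact vy=-10.266
  bounce: vy ← 0.6·10.266 = 6.160
Arc 3: start y=0.000, vy=6.160 → t=1.232, apex=1.897, x_land=34.326, impact vy=-6.160
  bounce: vy ← 0.6·6.160 = 3.696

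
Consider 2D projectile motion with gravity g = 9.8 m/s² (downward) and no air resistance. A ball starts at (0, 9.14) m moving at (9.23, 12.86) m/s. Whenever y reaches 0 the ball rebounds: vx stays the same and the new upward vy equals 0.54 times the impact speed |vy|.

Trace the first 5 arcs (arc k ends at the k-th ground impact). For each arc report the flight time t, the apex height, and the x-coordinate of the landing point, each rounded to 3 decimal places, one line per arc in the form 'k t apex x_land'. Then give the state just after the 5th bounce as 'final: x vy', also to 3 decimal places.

1 3.206 17.578 29.594
2 2.046 5.126 48.474
3 1.105 1.495 58.669
4 0.596 0.436 64.175
5 0.322 0.127 67.148
final: 67.148 0.852

Arc 1: start y=9.140, vy=12.860 → t=3.206, apex=17.578, x_land=29.594, impact vy=-18.561
  bounce: vy ← 0.54·18.561 = 10.023
Arc 2: start y=0.000, vy=10.023 → t=2.046, apex=5.126, x_land=48.474, impact vy=-10.023
  bounce: vy ← 0.54·10.023 = 5.412
Arc 3: start y=0.000, vy=5.412 → t=1.105, apex=1.495, x_land=58.669, impact vy=-5.412
  bounce: vy ← 0.54·5.412 = 2.923
Arc 4: start y=0.000, vy=2.923 → t=0.596, apex=0.436, x_land=64.175, impact vy=-2.923
  bounce: vy ← 0.54·2.923 = 1.578
Arc 5: start y=0.000, vy=1.578 → t=0.322, apex=0.127, x_land=67.148, impact vy=-1.578
  bounce: vy ← 0.54·1.578 = 0.852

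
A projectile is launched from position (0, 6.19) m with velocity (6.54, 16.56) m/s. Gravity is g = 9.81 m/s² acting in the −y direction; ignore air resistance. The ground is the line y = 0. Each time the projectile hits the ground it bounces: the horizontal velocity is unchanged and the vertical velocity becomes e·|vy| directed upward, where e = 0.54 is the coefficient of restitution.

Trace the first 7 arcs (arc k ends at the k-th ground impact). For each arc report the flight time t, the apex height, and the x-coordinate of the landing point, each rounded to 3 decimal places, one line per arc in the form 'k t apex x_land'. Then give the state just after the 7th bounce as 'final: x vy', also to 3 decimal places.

1 3.716 20.167 24.301
2 2.190 5.881 38.623
3 1.183 1.715 46.357
4 0.639 0.500 50.533
5 0.345 0.146 52.789
6 0.186 0.043 54.006
7 0.101 0.012 54.664
final: 54.664 0.266

Arc 1: start y=6.190, vy=16.560 → t=3.716, apex=20.167, x_land=24.301, impact vy=-19.892
  bounce: vy ← 0.54·19.892 = 10.742
Arc 2: start y=0.000, vy=10.742 → t=2.190, apex=5.881, x_land=38.623, impact vy=-10.742
  bounce: vy ← 0.54·10.742 = 5.800
Arc 3: start y=0.000, vy=5.800 → t=1.183, apex=1.715, x_land=46.357, impact vy=-5.800
  bounce: vy ← 0.54·5.800 = 3.132
Arc 4: start y=0.000, vy=3.132 → t=0.639, apex=0.500, x_land=50.533, impact vy=-3.132
  bounce: vy ← 0.54·3.132 = 1.691
Arc 5: start y=0.000, vy=1.691 → t=0.345, apex=0.146, x_land=52.789, impact vy=-1.691
  bounce: vy ← 0.54·1.691 = 0.913
Arc 6: start y=0.000, vy=0.913 → t=0.186, apex=0.043, x_land=54.006, impact vy=-0.913
  bounce: vy ← 0.54·0.913 = 0.493
Arc 7: start y=0.000, vy=0.493 → t=0.101, apex=0.012, x_land=54.664, impact vy=-0.493
  bounce: vy ← 0.54·0.493 = 0.266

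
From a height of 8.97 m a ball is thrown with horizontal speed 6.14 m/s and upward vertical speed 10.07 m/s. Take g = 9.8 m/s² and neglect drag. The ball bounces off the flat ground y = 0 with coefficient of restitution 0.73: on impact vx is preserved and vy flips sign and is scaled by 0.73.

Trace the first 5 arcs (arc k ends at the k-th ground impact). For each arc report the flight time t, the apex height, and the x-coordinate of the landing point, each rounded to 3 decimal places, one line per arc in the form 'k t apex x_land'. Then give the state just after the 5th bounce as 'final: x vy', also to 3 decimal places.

Arc 1: start y=8.970, vy=10.070 → t=2.727, apex=14.144, x_land=16.741, impact vy=-16.650
  bounce: vy ← 0.73·16.650 = 12.154
Arc 2: start y=0.000, vy=12.154 → t=2.480, apex=7.537, x_land=31.971, impact vy=-12.154
  bounce: vy ← 0.73·12.154 = 8.873
Arc 3: start y=0.000, vy=8.873 → t=1.811, apex=4.017, x_land=43.089, impact vy=-8.873
  bounce: vy ← 0.73·8.873 = 6.477
Arc 4: start y=0.000, vy=6.477 → t=1.322, apex=2.140, x_land=51.205, impact vy=-6.477
  bounce: vy ← 0.73·6.477 = 4.728
Arc 5: start y=0.000, vy=4.728 → t=0.965, apex=1.141, x_land=57.130, impact vy=-4.728
  bounce: vy ← 0.73·4.728 = 3.452

1 2.727 14.144 16.741
2 2.480 7.537 31.971
3 1.811 4.017 43.089
4 1.322 2.140 51.205
5 0.965 1.141 57.130
final: 57.130 3.452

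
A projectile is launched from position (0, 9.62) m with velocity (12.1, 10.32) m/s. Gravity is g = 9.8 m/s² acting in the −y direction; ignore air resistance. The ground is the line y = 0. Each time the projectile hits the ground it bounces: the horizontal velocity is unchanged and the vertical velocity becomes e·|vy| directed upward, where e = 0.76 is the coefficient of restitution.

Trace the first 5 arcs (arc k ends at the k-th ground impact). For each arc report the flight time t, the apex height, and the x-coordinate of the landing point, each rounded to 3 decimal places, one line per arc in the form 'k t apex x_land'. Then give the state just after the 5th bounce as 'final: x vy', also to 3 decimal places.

Arc 1: start y=9.620, vy=10.320 → t=2.806, apex=15.054, x_land=33.951, impact vy=-17.177
  bounce: vy ← 0.76·17.177 = 13.055
Arc 2: start y=0.000, vy=13.055 → t=2.664, apex=8.695, x_land=66.188, impact vy=-13.055
  bounce: vy ← 0.76·13.055 = 9.922
Arc 3: start y=0.000, vy=9.922 → t=2.025, apex=5.022, x_land=90.688, impact vy=-9.922
  bounce: vy ← 0.76·9.922 = 7.540
Arc 4: start y=0.000, vy=7.540 → t=1.539, apex=2.901, x_land=109.308, impact vy=-7.540
  bounce: vy ← 0.76·7.540 = 5.731
Arc 5: start y=0.000, vy=5.731 → t=1.170, apex=1.676, x_land=123.459, impact vy=-5.731
  bounce: vy ← 0.76·5.731 = 4.355

1 2.806 15.054 33.951
2 2.664 8.695 66.188
3 2.025 5.022 90.688
4 1.539 2.901 109.308
5 1.170 1.676 123.459
final: 123.459 4.355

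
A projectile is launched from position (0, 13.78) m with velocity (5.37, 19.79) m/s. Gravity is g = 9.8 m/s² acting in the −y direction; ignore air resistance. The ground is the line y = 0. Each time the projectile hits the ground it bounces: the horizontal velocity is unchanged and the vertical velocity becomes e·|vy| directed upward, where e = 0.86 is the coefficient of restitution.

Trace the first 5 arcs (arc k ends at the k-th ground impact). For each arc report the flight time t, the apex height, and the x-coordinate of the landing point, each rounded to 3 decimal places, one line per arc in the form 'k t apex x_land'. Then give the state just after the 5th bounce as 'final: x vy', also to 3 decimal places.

1 4.644 33.762 24.940
2 4.515 24.970 49.185
3 3.883 18.468 70.035
4 3.339 13.659 87.967
5 2.872 10.102 103.388
final: 103.388 12.101

Arc 1: start y=13.780, vy=19.790 → t=4.644, apex=33.762, x_land=24.940, impact vy=-25.724
  bounce: vy ← 0.86·25.724 = 22.123
Arc 2: start y=0.000, vy=22.123 → t=4.515, apex=24.970, x_land=49.185, impact vy=-22.123
  bounce: vy ← 0.86·22.123 = 19.026
Arc 3: start y=0.000, vy=19.026 → t=3.883, apex=18.468, x_land=70.035, impact vy=-19.026
  bounce: vy ← 0.86·19.026 = 16.362
Arc 4: start y=0.000, vy=16.362 → t=3.339, apex=13.659, x_land=87.967, impact vy=-16.362
  bounce: vy ← 0.86·16.362 = 14.071
Arc 5: start y=0.000, vy=14.071 → t=2.872, apex=10.102, x_land=103.388, impact vy=-14.071
  bounce: vy ← 0.86·14.071 = 12.101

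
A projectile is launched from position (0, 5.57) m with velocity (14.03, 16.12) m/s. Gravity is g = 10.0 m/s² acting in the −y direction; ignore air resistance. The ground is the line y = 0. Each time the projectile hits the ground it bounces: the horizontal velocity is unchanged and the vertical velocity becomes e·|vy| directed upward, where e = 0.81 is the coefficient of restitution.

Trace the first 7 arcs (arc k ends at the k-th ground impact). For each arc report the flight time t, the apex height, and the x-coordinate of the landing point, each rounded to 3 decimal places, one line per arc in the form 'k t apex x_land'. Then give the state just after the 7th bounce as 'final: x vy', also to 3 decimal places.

1 3.539 18.563 49.649
2 3.121 12.179 93.443
3 2.528 7.991 128.915
4 2.048 5.243 157.648
5 1.659 3.440 180.922
6 1.344 2.257 199.773
7 1.088 1.481 215.043
final: 215.043 4.408

Arc 1: start y=5.570, vy=16.120 → t=3.539, apex=18.563, x_land=49.649, impact vy=-19.268
  bounce: vy ← 0.81·19.268 = 15.607
Arc 2: start y=0.000, vy=15.607 → t=3.121, apex=12.179, x_land=93.443, impact vy=-15.607
  bounce: vy ← 0.81·15.607 = 12.642
Arc 3: start y=0.000, vy=12.642 → t=2.528, apex=7.991, x_land=128.915, impact vy=-12.642
  bounce: vy ← 0.81·12.642 = 10.240
Arc 4: start y=0.000, vy=10.240 → t=2.048, apex=5.243, x_land=157.648, impact vy=-10.240
  bounce: vy ← 0.81·10.240 = 8.294
Arc 5: start y=0.000, vy=8.294 → t=1.659, apex=3.440, x_land=180.922, impact vy=-8.294
  bounce: vy ← 0.81·8.294 = 6.718
Arc 6: start y=0.000, vy=6.718 → t=1.344, apex=2.257, x_land=199.773, impact vy=-6.718
  bounce: vy ← 0.81·6.718 = 5.442
Arc 7: start y=0.000, vy=5.442 → t=1.088, apex=1.481, x_land=215.043, impact vy=-5.442
  bounce: vy ← 0.81·5.442 = 4.408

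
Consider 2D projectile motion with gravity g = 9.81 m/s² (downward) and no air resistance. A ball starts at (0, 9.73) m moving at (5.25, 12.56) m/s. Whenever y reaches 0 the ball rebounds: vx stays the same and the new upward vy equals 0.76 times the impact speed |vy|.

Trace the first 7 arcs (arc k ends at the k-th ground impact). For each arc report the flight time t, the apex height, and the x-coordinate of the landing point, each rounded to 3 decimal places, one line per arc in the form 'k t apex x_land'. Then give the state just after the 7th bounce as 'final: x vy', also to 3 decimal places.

1 3.184 17.770 16.715
2 2.893 10.264 31.904
3 2.199 5.929 43.447
4 1.671 3.424 52.221
5 1.270 1.978 58.888
6 0.965 1.142 63.956
7 0.734 0.660 67.807
final: 67.807 2.735

Arc 1: start y=9.730, vy=12.560 → t=3.184, apex=17.770, x_land=16.715, impact vy=-18.672
  bounce: vy ← 0.76·18.672 = 14.191
Arc 2: start y=0.000, vy=14.191 → t=2.893, apex=10.264, x_land=31.904, impact vy=-14.191
  bounce: vy ← 0.76·14.191 = 10.785
Arc 3: start y=0.000, vy=10.785 → t=2.199, apex=5.929, x_land=43.447, impact vy=-10.785
  bounce: vy ← 0.76·10.785 = 8.197
Arc 4: start y=0.000, vy=8.197 → t=1.671, apex=3.424, x_land=52.221, impact vy=-8.197
  bounce: vy ← 0.76·8.197 = 6.229
Arc 5: start y=0.000, vy=6.229 → t=1.270, apex=1.978, x_land=58.888, impact vy=-6.229
  bounce: vy ← 0.76·6.229 = 4.734
Arc 6: start y=0.000, vy=4.734 → t=0.965, apex=1.142, x_land=63.956, impact vy=-4.734
  bounce: vy ← 0.76·4.734 = 3.598
Arc 7: start y=0.000, vy=3.598 → t=0.734, apex=0.660, x_land=67.807, impact vy=-3.598
  bounce: vy ← 0.76·3.598 = 2.735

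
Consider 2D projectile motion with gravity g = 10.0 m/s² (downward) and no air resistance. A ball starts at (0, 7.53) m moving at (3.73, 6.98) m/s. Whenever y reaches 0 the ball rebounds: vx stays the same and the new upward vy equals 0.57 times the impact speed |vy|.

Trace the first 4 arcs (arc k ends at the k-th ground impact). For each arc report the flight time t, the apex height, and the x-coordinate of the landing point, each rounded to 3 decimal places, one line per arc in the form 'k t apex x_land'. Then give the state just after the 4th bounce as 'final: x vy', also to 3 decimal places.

1 2.110 9.966 7.870
2 1.609 3.238 13.873
3 0.917 1.052 17.295
4 0.523 0.342 19.245
final: 19.245 1.490

Arc 1: start y=7.530, vy=6.980 → t=2.110, apex=9.966, x_land=7.870, impact vy=-14.118
  bounce: vy ← 0.57·14.118 = 8.047
Arc 2: start y=0.000, vy=8.047 → t=1.609, apex=3.238, x_land=13.873, impact vy=-8.047
  bounce: vy ← 0.57·8.047 = 4.587
Arc 3: start y=0.000, vy=4.587 → t=0.917, apex=1.052, x_land=17.295, impact vy=-4.587
  bounce: vy ← 0.57·4.587 = 2.615
Arc 4: start y=0.000, vy=2.615 → t=0.523, apex=0.342, x_land=19.245, impact vy=-2.615
  bounce: vy ← 0.57·2.615 = 1.490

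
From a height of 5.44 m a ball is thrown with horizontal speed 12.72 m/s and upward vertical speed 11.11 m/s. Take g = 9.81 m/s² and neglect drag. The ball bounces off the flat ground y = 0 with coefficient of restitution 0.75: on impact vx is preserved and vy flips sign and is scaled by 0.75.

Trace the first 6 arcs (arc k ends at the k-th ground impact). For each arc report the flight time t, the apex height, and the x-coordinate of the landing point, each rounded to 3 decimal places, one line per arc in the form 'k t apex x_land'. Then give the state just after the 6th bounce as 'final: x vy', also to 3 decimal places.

1 2.679 11.731 34.077
2 2.320 6.599 63.584
3 1.740 3.712 85.715
4 1.305 2.088 102.313
5 0.979 1.174 114.761
6 0.734 0.661 124.097
final: 124.097 2.700

Arc 1: start y=5.440, vy=11.110 → t=2.679, apex=11.731, x_land=34.077, impact vy=-15.171
  bounce: vy ← 0.75·15.171 = 11.378
Arc 2: start y=0.000, vy=11.378 → t=2.320, apex=6.599, x_land=63.584, impact vy=-11.378
  bounce: vy ← 0.75·11.378 = 8.534
Arc 3: start y=0.000, vy=8.534 → t=1.740, apex=3.712, x_land=85.715, impact vy=-8.534
  bounce: vy ← 0.75·8.534 = 6.400
Arc 4: start y=0.000, vy=6.400 → t=1.305, apex=2.088, x_land=102.313, impact vy=-6.400
  bounce: vy ← 0.75·6.400 = 4.800
Arc 5: start y=0.000, vy=4.800 → t=0.979, apex=1.174, x_land=114.761, impact vy=-4.800
  bounce: vy ← 0.75·4.800 = 3.600
Arc 6: start y=0.000, vy=3.600 → t=0.734, apex=0.661, x_land=124.097, impact vy=-3.600
  bounce: vy ← 0.75·3.600 = 2.700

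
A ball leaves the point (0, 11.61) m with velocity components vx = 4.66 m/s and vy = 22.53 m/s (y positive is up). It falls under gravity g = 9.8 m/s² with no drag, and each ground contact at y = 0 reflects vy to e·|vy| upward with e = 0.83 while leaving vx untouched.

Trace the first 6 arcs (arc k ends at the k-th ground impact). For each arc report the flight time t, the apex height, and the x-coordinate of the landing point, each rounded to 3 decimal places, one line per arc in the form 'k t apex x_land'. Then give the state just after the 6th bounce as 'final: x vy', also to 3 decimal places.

1 5.066 37.508 23.606
2 4.593 25.839 45.008
3 3.812 17.801 62.772
4 3.164 12.263 77.516
5 2.626 8.448 89.754
6 2.180 5.820 99.911
final: 99.911 8.865

Arc 1: start y=11.610, vy=22.530 → t=5.066, apex=37.508, x_land=23.606, impact vy=-27.114
  bounce: vy ← 0.83·27.114 = 22.504
Arc 2: start y=0.000, vy=22.504 → t=4.593, apex=25.839, x_land=45.008, impact vy=-22.504
  bounce: vy ← 0.83·22.504 = 18.679
Arc 3: start y=0.000, vy=18.679 → t=3.812, apex=17.801, x_land=62.772, impact vy=-18.679
  bounce: vy ← 0.83·18.679 = 15.503
Arc 4: start y=0.000, vy=15.503 → t=3.164, apex=12.263, x_land=77.516, impact vy=-15.503
  bounce: vy ← 0.83·15.503 = 12.868
Arc 5: start y=0.000, vy=12.868 → t=2.626, apex=8.448, x_land=89.754, impact vy=-12.868
  bounce: vy ← 0.83·12.868 = 10.680
Arc 6: start y=0.000, vy=10.680 → t=2.180, apex=5.820, x_land=99.911, impact vy=-10.680
  bounce: vy ← 0.83·10.680 = 8.865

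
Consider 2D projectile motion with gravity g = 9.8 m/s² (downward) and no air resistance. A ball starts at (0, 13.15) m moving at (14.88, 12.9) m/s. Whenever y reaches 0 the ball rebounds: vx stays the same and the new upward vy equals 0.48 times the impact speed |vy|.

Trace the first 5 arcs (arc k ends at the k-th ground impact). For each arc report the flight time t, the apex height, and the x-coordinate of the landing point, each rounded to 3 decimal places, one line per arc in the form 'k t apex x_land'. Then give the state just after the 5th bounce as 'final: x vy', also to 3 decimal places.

Arc 1: start y=13.150, vy=12.900 → t=3.418, apex=21.640, x_land=50.858, impact vy=-20.595
  bounce: vy ← 0.48·20.595 = 9.886
Arc 2: start y=0.000, vy=9.886 → t=2.017, apex=4.986, x_land=80.877, impact vy=-9.886
  bounce: vy ← 0.48·9.886 = 4.745
Arc 3: start y=0.000, vy=4.745 → t=0.968, apex=1.149, x_land=95.287, impact vy=-4.745
  bounce: vy ← 0.48·4.745 = 2.278
Arc 4: start y=0.000, vy=2.278 → t=0.465, apex=0.265, x_land=102.203, impact vy=-2.278
  bounce: vy ← 0.48·2.278 = 1.093
Arc 5: start y=0.000, vy=1.093 → t=0.223, apex=0.061, x_land=105.523, impact vy=-1.093
  bounce: vy ← 0.48·1.093 = 0.525

1 3.418 21.640 50.858
2 2.017 4.986 80.877
3 0.968 1.149 95.287
4 0.465 0.265 102.203
5 0.223 0.061 105.523
final: 105.523 0.525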